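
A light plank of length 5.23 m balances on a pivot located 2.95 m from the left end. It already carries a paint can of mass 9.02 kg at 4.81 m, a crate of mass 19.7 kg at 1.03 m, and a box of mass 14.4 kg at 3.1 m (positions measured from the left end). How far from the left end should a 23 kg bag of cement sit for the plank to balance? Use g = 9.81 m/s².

Sum moments about the pivot (at 2.95 m from the left end) (the support reaction has zero arm there).
Paint can: 9.02 × 9.81 = 88.49 N down at 4.81 m → arm 1.86 m, τ = 88.49 × 1.86 = 164.6 N·m clockwise.
Crate: 19.7 × 9.81 = 193.3 N down at 1.03 m → arm 1.92 m, τ = 193.3 × 1.92 = 371.1 N·m counterclockwise.
Box: 14.4 × 9.81 = 141.3 N down at 3.1 m → arm 0.15 m, τ = 141.3 × 0.15 = 21.2 N·m clockwise.
Net moment of existing loads = 185.3 N·m counterclockwise.
The bag of cement weighs 23 × 9.81 = 225.6 N and must supply an equal clockwise moment, so its lever arm about the pivot is 185.3 / 225.6 = 0.821 m.
That puts it at 2.95 + 0.821 = 3.77 m from the left end.

x ≈ 3.77 m from the left end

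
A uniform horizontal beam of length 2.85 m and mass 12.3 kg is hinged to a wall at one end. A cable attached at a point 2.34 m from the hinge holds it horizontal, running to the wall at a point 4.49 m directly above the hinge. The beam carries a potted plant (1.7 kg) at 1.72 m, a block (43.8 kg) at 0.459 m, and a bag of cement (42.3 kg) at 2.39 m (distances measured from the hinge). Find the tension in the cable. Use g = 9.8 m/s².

About the hinge:
Beam weight: 12.3 × 9.8 = 120.5 N down at 1.425 m → arm 1.425 m, τ = 120.5 × 1.425 = 171.7 N·m clockwise.
Potted plant: 1.7 × 9.8 = 16.66 N down at 1.72 m → arm 1.72 m, τ = 16.66 × 1.72 = 28.66 N·m clockwise.
Block: 43.8 × 9.8 = 429.2 N down at 0.459 m → arm 0.459 m, τ = 429.2 × 0.459 = 197 N·m clockwise.
Bag of cement: 42.3 × 9.8 = 414.5 N down at 2.39 m → arm 2.39 m, τ = 414.5 × 2.39 = 990.7 N·m clockwise.
Total clockwise load moment = 1388 N·m.
The cable tension T acts at 2.34 m; only its component perpendicular to the beam, T sinθ, produces torque. sinθ = h/√(h²+d²) = 4.49/√(4.49²+2.34²) = 0.8868.
Setting net torque to zero: T × 2.34 × 0.8868 = 1388 → T = 1388 / 2.075 = 669 N.

T ≈ 669 N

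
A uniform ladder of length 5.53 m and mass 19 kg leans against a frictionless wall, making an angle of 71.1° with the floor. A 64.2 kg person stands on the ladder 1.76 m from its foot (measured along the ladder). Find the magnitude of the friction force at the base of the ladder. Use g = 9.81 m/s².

Take moments about the foot of the ladder.
Ladder weight 19×9.81 = 186.4 N acts at 2.765 m along the ladder; its horizontal arm is 2.765·cos71.1° = 0.8956 m → τ = 166.9 N·m clockwise.
Person: 64.2×9.81 = 629.8 N at 1.76 m → arm 0.5701 m → τ = 359 N·m clockwise.
Wall normal N acts horizontally at the top; its moment arm is the height L sinθ = 5.53·sin71.1° = 5.232 m, counterclockwise.
For rotational equilibrium, N × 5.232 = 525.9, so N = 101 N.
ΣFx = 0: friction at the foot balances the wall's push, so f = N_wall = 101 N.

f ≈ 101 N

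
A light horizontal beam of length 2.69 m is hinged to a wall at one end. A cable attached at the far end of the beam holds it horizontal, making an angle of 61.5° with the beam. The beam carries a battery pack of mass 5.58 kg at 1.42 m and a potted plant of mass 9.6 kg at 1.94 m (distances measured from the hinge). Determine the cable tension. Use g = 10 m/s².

About the hinge:
Battery pack: 5.58 × 10 = 55.8 N down at 1.42 m → arm 1.42 m, τ = 55.8 × 1.42 = 79.24 N·m clockwise.
Potted plant: 9.6 × 10 = 96 N down at 1.94 m → arm 1.94 m, τ = 96 × 1.94 = 186.2 N·m clockwise.
Total clockwise load moment = 265.4 N·m.
The cable tension T acts at 2.69 m; only its component perpendicular to the beam, T sinθ, produces torque. sin 61.5° = 0.8788.
Στ = 0 ⇒ T × 2.69 × 0.8788 = 265.4 ⇒ T = 265.4 / 2.364 = 112 N.

T ≈ 112 N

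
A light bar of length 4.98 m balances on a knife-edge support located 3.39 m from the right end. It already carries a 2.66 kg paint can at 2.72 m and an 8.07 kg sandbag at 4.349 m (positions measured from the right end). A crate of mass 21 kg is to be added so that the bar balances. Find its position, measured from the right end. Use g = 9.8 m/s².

Taking torques about the knife-edge support (at 3.39 m from the right end):
Paint can: 2.66 × 9.8 = 26.07 N down at 2.72 m → arm 0.67 m, τ = 26.07 × 0.67 = 17.47 N·m clockwise.
Sandbag: 8.07 × 9.8 = 79.09 N down at 4.349 m → arm 0.959 m, τ = 79.09 × 0.959 = 75.85 N·m counterclockwise.
Net moment of existing loads = 58.38 N·m counterclockwise.
The crate weighs 21 × 9.8 = 205.8 N and must supply an equal clockwise moment, so its lever arm about the knife-edge support is 58.38 / 205.8 = 0.284 m.
That puts it at 3.39 − 0.284 = 3.11 m from the right end.

x ≈ 3.11 m from the right end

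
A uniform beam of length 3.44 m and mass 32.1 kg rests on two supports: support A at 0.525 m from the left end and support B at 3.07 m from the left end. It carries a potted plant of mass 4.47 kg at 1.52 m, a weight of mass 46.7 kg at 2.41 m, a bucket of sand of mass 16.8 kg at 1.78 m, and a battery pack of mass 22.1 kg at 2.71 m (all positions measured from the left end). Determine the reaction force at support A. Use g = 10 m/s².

Choose support B as the axis so its reaction then has zero moment arm.
Beam weight: 32.1 × 10 = 321 N down at 1.72 m → arm 1.35 m, τ = 321 × 1.35 = 433.4 N·m counterclockwise.
Potted plant: 4.47 × 10 = 44.7 N down at 1.52 m → arm 1.55 m, τ = 44.7 × 1.55 = 69.29 N·m counterclockwise.
Weight: 46.7 × 10 = 467 N down at 2.41 m → arm 0.66 m, τ = 467 × 0.66 = 308.2 N·m counterclockwise.
Bucket of sand: 16.8 × 10 = 168 N down at 1.78 m → arm 1.29 m, τ = 168 × 1.29 = 216.7 N·m counterclockwise.
Battery pack: 22.1 × 10 = 221 N down at 2.71 m → arm 0.36 m, τ = 221 × 0.36 = 79.56 N·m counterclockwise.
Net load moment about support B = 1107 N·m counterclockwise.
Reaction R at support A is upward at 0.525 m, arm 2.545 m → moment R × 2.545 clockwise.
Setting net torque to zero: R × 2.545 = 1107 → R = 435 N.

R_A ≈ 435 N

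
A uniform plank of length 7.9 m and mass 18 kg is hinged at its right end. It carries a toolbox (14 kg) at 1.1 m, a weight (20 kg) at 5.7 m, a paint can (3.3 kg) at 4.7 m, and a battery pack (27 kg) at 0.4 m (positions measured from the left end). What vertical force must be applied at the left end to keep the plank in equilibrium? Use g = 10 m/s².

F ≈ 536 N

Sum moments about the right end (the unknown pivot reaction has zero arm there).
Beam weight: 18 × 10 = 180 N down at 3.95 m → arm 3.95 m, τ = 180 × 3.95 = 711 N·m counterclockwise.
Toolbox: 14 × 10 = 140 N down at 1.1 m → arm 6.8 m, τ = 140 × 6.8 = 952 N·m counterclockwise.
Weight: 20 × 10 = 200 N down at 5.7 m → arm 2.2 m, τ = 200 × 2.2 = 440 N·m counterclockwise.
Paint can: 3.3 × 10 = 33 N down at 4.7 m → arm 3.2 m, τ = 33 × 3.2 = 105.6 N·m counterclockwise.
Battery pack: 27 × 10 = 270 N down at 0.4 m → arm 7.5 m, τ = 270 × 7.5 = 2025 N·m counterclockwise.
Net moment of the loads = 4234 N·m counterclockwise.
The upward force F acts at the left end, arm 7.9 m, giving F × 7.9 clockwise.
Setting net torque to zero: F × 7.9 = 4234 → F = 4234 / 7.9 = 536 N.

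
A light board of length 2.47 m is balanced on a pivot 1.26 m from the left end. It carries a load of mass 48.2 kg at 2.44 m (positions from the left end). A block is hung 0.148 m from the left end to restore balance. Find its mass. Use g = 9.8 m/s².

Choose the pivot (at 1.26 m from the left end) as the axis so the support reaction has zero arm there.
Load: 48.2 × 9.8 = 472.4 N down at 2.44 m → arm 1.18 m, τ = 472.4 × 1.18 = 557.4 N·m clockwise.
Net moment of known loads = 557.4 N·m clockwise.
An unknown mass m at 0.148 m has arm 1.112 m; its moment is m·g·1.112 counterclockwise.
For rotational equilibrium, m × 9.8 × 1.112 = 557.4, so m = 557.4 / (9.8 × 1.112) = 51.1 kg.

m ≈ 51.1 kg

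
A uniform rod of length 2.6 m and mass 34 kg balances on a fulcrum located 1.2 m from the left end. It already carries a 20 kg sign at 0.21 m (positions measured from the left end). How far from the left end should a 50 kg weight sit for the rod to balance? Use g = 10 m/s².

x ≈ 1.53 m from the left end

Sum moments about the fulcrum (at 1.2 m from the left end) (the support reaction has zero arm there).
Beam weight: 34 × 10 = 340 N down at 1.3 m → arm 0.1 m, τ = 340 × 0.1 = 34 N·m clockwise.
Sign: 20 × 10 = 200 N down at 0.21 m → arm 0.99 m, τ = 200 × 0.99 = 198 N·m counterclockwise.
Net moment of existing loads = 164 N·m counterclockwise.
The weight weighs 50 × 10 = 500 N and must supply an equal clockwise moment, so its lever arm about the fulcrum is 164 / 500 = 0.328 m.
That puts it at 1.2 + 0.328 = 1.53 m from the left end.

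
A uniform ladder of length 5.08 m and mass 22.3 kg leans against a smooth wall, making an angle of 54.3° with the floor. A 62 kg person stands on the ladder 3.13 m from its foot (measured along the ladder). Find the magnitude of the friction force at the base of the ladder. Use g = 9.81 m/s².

Choose the foot of the ladder as the axis so the floor normal and friction both act there and drop out.
Ladder weight 22.3×9.81 = 218.8 N acts at 2.54 m along the ladder; its horizontal arm is 2.54·cos54.3° = 1.482 m → τ = 324.3 N·m clockwise.
Person: 62×9.81 = 608.2 N at 3.13 m → arm 1.826 m → τ = 1111 N·m clockwise.
Wall normal N acts horizontally at the top; its moment arm is the height L sinθ = 5.08·sin54.3° = 4.125 m, counterclockwise.
Στ = 0 ⇒ N × 4.125 = 1435 ⇒ N = 348 N.
ΣFx = 0: friction at the foot balances the wall's push, so f = N_wall = 348 N.

f ≈ 348 N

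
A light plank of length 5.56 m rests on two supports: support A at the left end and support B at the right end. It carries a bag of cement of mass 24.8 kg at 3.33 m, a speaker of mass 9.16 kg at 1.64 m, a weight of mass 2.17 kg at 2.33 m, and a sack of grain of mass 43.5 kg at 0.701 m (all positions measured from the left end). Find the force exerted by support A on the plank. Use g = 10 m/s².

Take moments about support B.
Bag of cement: 24.8 × 10 = 248 N down at 3.33 m → arm 2.23 m, τ = 248 × 2.23 = 553 N·m counterclockwise.
Speaker: 9.16 × 10 = 91.6 N down at 1.64 m → arm 3.92 m, τ = 91.6 × 3.92 = 359.1 N·m counterclockwise.
Weight: 2.17 × 10 = 21.7 N down at 2.33 m → arm 3.23 m, τ = 21.7 × 3.23 = 70.09 N·m counterclockwise.
Sack of grain: 43.5 × 10 = 435 N down at 0.701 m → arm 4.859 m, τ = 435 × 4.859 = 2114 N·m counterclockwise.
Net load moment about support B = 3096 N·m counterclockwise.
Reaction R at support A is upward at 0 m, arm 5.56 m → moment R × 5.56 clockwise.
Στ = 0 ⇒ R × 5.56 = 3096 ⇒ R = 557 N.

R_A ≈ 557 N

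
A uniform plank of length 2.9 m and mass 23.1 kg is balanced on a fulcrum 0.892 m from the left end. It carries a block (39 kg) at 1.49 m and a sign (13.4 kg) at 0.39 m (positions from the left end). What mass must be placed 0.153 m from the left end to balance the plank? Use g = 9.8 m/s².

Choose the fulcrum (at 0.892 m from the left end) as the axis so the support reaction has zero arm there.
Beam weight: 23.1 × 9.8 = 226.4 N down at 1.45 m → arm 0.558 m, τ = 226.4 × 0.558 = 126.3 N·m clockwise.
Block: 39 × 9.8 = 382.2 N down at 1.49 m → arm 0.598 m, τ = 382.2 × 0.598 = 228.6 N·m clockwise.
Sign: 13.4 × 9.8 = 131.3 N down at 0.39 m → arm 0.502 m, τ = 131.3 × 0.502 = 65.91 N·m counterclockwise.
Net moment of known loads = 289 N·m clockwise.
An unknown mass m at 0.153 m has arm 0.739 m; its moment is m·g·0.739 counterclockwise.
Balancing moments: m × 9.8 × 0.739 = 289, giving m = 289 / (9.8 × 0.739) = 39.9 kg.

m ≈ 39.9 kg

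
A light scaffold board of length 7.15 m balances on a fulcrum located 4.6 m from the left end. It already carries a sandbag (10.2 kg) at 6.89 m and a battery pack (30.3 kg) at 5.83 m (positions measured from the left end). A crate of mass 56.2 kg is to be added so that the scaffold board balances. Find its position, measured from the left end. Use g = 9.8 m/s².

x ≈ 3.52 m from the left end

About the fulcrum (at 4.6 m from the left end):
Sandbag: 10.2 × 9.8 = 99.96 N down at 6.89 m → arm 2.29 m, τ = 99.96 × 2.29 = 228.9 N·m clockwise.
Battery pack: 30.3 × 9.8 = 296.9 N down at 5.83 m → arm 1.23 m, τ = 296.9 × 1.23 = 365.2 N·m clockwise.
Net moment of existing loads = 594.1 N·m clockwise.
The crate weighs 56.2 × 9.8 = 550.8 N and must supply an equal counterclockwise moment, so its lever arm about the fulcrum is 594.1 / 550.8 = 1.08 m.
That puts it at 4.6 − 1.08 = 3.52 m from the left end.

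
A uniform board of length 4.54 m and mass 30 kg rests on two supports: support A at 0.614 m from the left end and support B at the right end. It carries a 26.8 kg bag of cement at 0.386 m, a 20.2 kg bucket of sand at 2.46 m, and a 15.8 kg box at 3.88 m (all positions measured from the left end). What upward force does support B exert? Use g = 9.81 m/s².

About support A:
Beam weight: 30 × 9.81 = 294.3 N down at 2.27 m → arm 1.656 m, τ = 294.3 × 1.656 = 487.4 N·m clockwise.
Bag of cement: 26.8 × 9.81 = 262.9 N down at 0.386 m → arm 0.228 m, τ = 262.9 × 0.228 = 59.94 N·m counterclockwise.
Bucket of sand: 20.2 × 9.81 = 198.2 N down at 2.46 m → arm 1.846 m, τ = 198.2 × 1.846 = 365.9 N·m clockwise.
Box: 15.8 × 9.81 = 155 N down at 3.88 m → arm 3.266 m, τ = 155 × 3.266 = 506.2 N·m clockwise.
Net load moment about support A = 1300 N·m clockwise.
Reaction R at support B is upward at 4.54 m, arm 3.926 m → moment R × 3.926 counterclockwise.
For rotational equilibrium, R × 3.926 = 1300, so R = 331 N.

R_B ≈ 331 N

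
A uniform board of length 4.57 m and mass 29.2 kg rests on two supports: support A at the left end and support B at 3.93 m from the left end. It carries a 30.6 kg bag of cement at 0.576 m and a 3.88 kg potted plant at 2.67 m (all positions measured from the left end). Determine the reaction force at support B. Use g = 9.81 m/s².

Choose support A as the axis so its reaction then has zero moment arm.
Beam weight: 29.2 × 9.81 = 286.5 N down at 2.285 m → arm 2.285 m, τ = 286.5 × 2.285 = 654.7 N·m clockwise.
Bag of cement: 30.6 × 9.81 = 300.2 N down at 0.576 m → arm 0.576 m, τ = 300.2 × 0.576 = 172.9 N·m clockwise.
Potted plant: 3.88 × 9.81 = 38.06 N down at 2.67 m → arm 2.67 m, τ = 38.06 × 2.67 = 101.6 N·m clockwise.
Net load moment about support A = 929.2 N·m clockwise.
Reaction R at support B is upward at 3.93 m, arm 3.93 m → moment R × 3.93 counterclockwise.
Balancing moments: R × 3.93 = 929.2, giving R = 236 N.

R_B ≈ 236 N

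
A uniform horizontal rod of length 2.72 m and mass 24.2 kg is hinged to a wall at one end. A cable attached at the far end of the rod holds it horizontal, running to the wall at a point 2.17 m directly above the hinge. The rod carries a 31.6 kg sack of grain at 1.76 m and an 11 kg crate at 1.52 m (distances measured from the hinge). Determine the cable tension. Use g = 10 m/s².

T ≈ 620 N

Choose the hinge as the axis so the unknown hinge reaction has zero arm there.
Beam weight: 24.2 × 10 = 242 N down at 1.36 m → arm 1.36 m, τ = 242 × 1.36 = 329.1 N·m clockwise.
Sack of grain: 31.6 × 10 = 316 N down at 1.76 m → arm 1.76 m, τ = 316 × 1.76 = 556.2 N·m clockwise.
Crate: 11 × 10 = 110 N down at 1.52 m → arm 1.52 m, τ = 110 × 1.52 = 167.2 N·m clockwise.
Total clockwise load moment = 1052 N·m.
The cable tension T acts at 2.72 m; only its component perpendicular to the rod, T sinθ, produces torque. sinθ = h/√(h²+d²) = 2.17/√(2.17²+2.72²) = 0.6236.
Setting net torque to zero: T × 2.72 × 0.6236 = 1052 → T = 1052 / 1.696 = 620 N.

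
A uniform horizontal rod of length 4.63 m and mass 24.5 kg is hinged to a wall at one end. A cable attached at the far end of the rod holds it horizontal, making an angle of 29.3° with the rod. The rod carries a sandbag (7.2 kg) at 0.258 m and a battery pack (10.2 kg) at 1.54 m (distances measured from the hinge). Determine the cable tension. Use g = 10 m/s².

T ≈ 328 N

Taking torques about the hinge:
Beam weight: 24.5 × 10 = 245 N down at 2.315 m → arm 2.315 m, τ = 245 × 2.315 = 567.2 N·m clockwise.
Sandbag: 7.2 × 10 = 72 N down at 0.258 m → arm 0.258 m, τ = 72 × 0.258 = 18.58 N·m clockwise.
Battery pack: 10.2 × 10 = 102 N down at 1.54 m → arm 1.54 m, τ = 102 × 1.54 = 157.1 N·m clockwise.
Total clockwise load moment = 742.9 N·m.
The cable tension T acts at 4.63 m; only its component perpendicular to the rod, T sinθ, produces torque. sin 29.3° = 0.4894.
Στ = 0 ⇒ T × 4.63 × 0.4894 = 742.9 ⇒ T = 742.9 / 2.266 = 328 N.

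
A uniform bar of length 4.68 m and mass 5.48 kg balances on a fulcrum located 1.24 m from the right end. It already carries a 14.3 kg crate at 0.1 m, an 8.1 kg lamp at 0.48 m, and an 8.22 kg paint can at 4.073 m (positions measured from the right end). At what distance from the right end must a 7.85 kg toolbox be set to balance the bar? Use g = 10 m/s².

x ≈ 0.366 m from the right end

Sum moments about the fulcrum (at 1.24 m from the right end) (the support reaction has zero arm there).
Beam weight: 5.48 × 10 = 54.8 N down at 2.34 m → arm 1.1 m, τ = 54.8 × 1.1 = 60.28 N·m counterclockwise.
Crate: 14.3 × 10 = 143 N down at 0.1 m → arm 1.14 m, τ = 143 × 1.14 = 163 N·m clockwise.
Lamp: 8.1 × 10 = 81 N down at 0.48 m → arm 0.76 m, τ = 81 × 0.76 = 61.56 N·m clockwise.
Paint can: 8.22 × 10 = 82.2 N down at 4.073 m → arm 2.833 m, τ = 82.2 × 2.833 = 232.9 N·m counterclockwise.
Net moment of existing loads = 68.62 N·m counterclockwise.
The toolbox weighs 7.85 × 10 = 78.5 N and must supply an equal clockwise moment, so its lever arm about the fulcrum is 68.62 / 78.5 = 0.874 m.
That puts it at 1.24 − 0.874 = 0.366 m from the right end.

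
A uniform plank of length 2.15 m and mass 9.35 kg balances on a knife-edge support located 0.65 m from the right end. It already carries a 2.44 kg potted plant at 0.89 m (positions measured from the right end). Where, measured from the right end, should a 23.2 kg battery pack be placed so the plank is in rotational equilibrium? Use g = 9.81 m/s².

x ≈ 0.453 m from the right end

Choose the knife-edge support (at 0.65 m from the right end) as the axis so the support reaction has zero arm there.
Beam weight: 9.35 × 9.81 = 91.72 N down at 1.075 m → arm 0.425 m, τ = 91.72 × 0.425 = 38.98 N·m counterclockwise.
Potted plant: 2.44 × 9.81 = 23.94 N down at 0.89 m → arm 0.24 m, τ = 23.94 × 0.24 = 5.746 N·m counterclockwise.
Net moment of existing loads = 44.73 N·m counterclockwise.
The battery pack weighs 23.2 × 9.81 = 227.6 N and must supply an equal clockwise moment, so its lever arm about the knife-edge support is 44.73 / 227.6 = 0.197 m.
That puts it at 0.65 − 0.197 = 0.453 m from the right end.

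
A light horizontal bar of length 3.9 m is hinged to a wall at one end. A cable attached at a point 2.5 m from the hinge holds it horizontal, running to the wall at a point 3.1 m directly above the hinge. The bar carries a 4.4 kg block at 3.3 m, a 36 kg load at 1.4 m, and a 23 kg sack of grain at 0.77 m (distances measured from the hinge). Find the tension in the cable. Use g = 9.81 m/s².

T ≈ 417 N

Take moments about the hinge.
Block: 4.4 × 9.81 = 43.16 N down at 3.3 m → arm 3.3 m, τ = 43.16 × 3.3 = 142.4 N·m clockwise.
Load: 36 × 9.81 = 353.2 N down at 1.4 m → arm 1.4 m, τ = 353.2 × 1.4 = 494.5 N·m clockwise.
Sack of grain: 23 × 9.81 = 225.6 N down at 0.77 m → arm 0.77 m, τ = 225.6 × 0.77 = 173.7 N·m clockwise.
Total clockwise load moment = 810.6 N·m.
The cable tension T acts at 2.5 m; only its component perpendicular to the bar, T sinθ, produces torque. sinθ = h/√(h²+d²) = 3.1/√(3.1²+2.5²) = 0.7784.
For rotational equilibrium, T × 2.5 × 0.7784 = 810.6, so T = 810.6 / 1.946 = 417 N.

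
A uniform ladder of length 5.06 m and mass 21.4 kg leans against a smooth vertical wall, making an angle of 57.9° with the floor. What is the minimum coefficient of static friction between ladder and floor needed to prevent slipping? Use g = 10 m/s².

μ_min ≈ 0.314

Sum moments about the foot of the ladder (the floor normal and friction both act there and drop out).
Ladder weight 21.4×10 = 214 N acts at 2.53 m along the ladder; its horizontal arm is 2.53·cos57.9° = 1.344 m → τ = 287.6 N·m clockwise.
Wall normal N acts horizontally at the top; its moment arm is the height L sinθ = 5.06·sin57.9° = 4.286 m, counterclockwise.
For rotational equilibrium, N × 4.286 = 287.6, so N = 67.1 N.
ΣFx = 0 ⇒ f = N_wall = 67.1 N. ΣFy = 0 ⇒ N_floor = 214 N.
μ_min = f / N_floor = 67.1 / 214 = 0.314.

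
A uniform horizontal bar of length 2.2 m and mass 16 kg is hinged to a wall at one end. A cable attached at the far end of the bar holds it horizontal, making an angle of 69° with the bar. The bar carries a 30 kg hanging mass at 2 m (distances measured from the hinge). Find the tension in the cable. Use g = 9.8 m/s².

Choose the hinge as the axis so the unknown hinge reaction has zero arm there.
Beam weight: 16 × 9.8 = 156.8 N down at 1.1 m → arm 1.1 m, τ = 156.8 × 1.1 = 172.5 N·m clockwise.
Hanging mass: 30 × 9.8 = 294 N down at 2 m → arm 2 m, τ = 294 × 2 = 588 N·m clockwise.
Total clockwise load moment = 760.5 N·m.
The cable tension T acts at 2.2 m; only its component perpendicular to the bar, T sinθ, produces torque. sin 69° = 0.9336.
Στ = 0 ⇒ T × 2.2 × 0.9336 = 760.5 ⇒ T = 760.5 / 2.054 = 370 N.

T ≈ 370 N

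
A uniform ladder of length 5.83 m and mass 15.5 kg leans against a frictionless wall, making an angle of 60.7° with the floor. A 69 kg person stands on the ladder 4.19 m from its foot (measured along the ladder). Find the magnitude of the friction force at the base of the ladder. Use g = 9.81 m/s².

Take moments about the foot of the ladder.
Ladder weight 15.5×9.81 = 152.1 N acts at 2.915 m along the ladder; its horizontal arm is 2.915·cos60.7° = 1.427 m → τ = 217 N·m clockwise.
Person: 69×9.81 = 676.9 N at 4.19 m → arm 2.051 m → τ = 1388 N·m clockwise.
Wall normal N acts horizontally at the top; its moment arm is the height L sinθ = 5.83·sin60.7° = 5.084 m, counterclockwise.
Στ = 0 ⇒ N × 5.084 = 1605 ⇒ N = 316 N.
ΣFx = 0: friction at the foot balances the wall's push, so f = N_wall = 316 N.

f ≈ 316 N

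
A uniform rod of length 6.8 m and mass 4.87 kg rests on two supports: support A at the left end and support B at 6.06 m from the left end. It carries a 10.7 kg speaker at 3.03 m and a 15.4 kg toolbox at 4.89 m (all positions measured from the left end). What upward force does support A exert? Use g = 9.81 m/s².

About support B:
Beam weight: 4.87 × 9.81 = 47.77 N down at 3.4 m → arm 2.66 m, τ = 47.77 × 2.66 = 127.1 N·m counterclockwise.
Speaker: 10.7 × 9.81 = 105 N down at 3.03 m → arm 3.03 m, τ = 105 × 3.03 = 318.1 N·m counterclockwise.
Toolbox: 15.4 × 9.81 = 151.1 N down at 4.89 m → arm 1.17 m, τ = 151.1 × 1.17 = 176.8 N·m counterclockwise.
Net load moment about support B = 622 N·m counterclockwise.
Reaction R at support A is upward at 0 m, arm 6.06 m → moment R × 6.06 clockwise.
Balancing moments: R × 6.06 = 622, giving R = 103 N.

R_A ≈ 103 N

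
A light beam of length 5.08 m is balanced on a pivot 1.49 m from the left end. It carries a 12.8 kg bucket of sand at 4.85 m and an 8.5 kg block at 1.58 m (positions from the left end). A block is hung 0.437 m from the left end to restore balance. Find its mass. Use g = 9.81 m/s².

Taking torques about the pivot (at 1.49 m from the left end):
Bucket of sand: 12.8 × 9.81 = 125.6 N down at 4.85 m → arm 3.36 m, τ = 125.6 × 3.36 = 422 N·m clockwise.
Block: 8.5 × 9.81 = 83.39 N down at 1.58 m → arm 0.09 m, τ = 83.39 × 0.09 = 7.505 N·m clockwise.
Net moment of known loads = 429.5 N·m clockwise.
An unknown mass m at 0.437 m has arm 1.053 m; its moment is m·g·1.053 counterclockwise.
Balancing moments: m × 9.81 × 1.053 = 429.5, giving m = 429.5 / (9.81 × 1.053) = 41.6 kg.

m ≈ 41.6 kg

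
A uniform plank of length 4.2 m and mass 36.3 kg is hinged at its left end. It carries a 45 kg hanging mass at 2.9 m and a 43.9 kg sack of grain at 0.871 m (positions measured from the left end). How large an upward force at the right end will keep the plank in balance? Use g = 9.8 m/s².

Take moments about the left end.
Beam weight: 36.3 × 9.8 = 355.7 N down at 2.1 m → arm 2.1 m, τ = 355.7 × 2.1 = 747 N·m clockwise.
Hanging mass: 45 × 9.8 = 441 N down at 2.9 m → arm 2.9 m, τ = 441 × 2.9 = 1279 N·m clockwise.
Sack of grain: 43.9 × 9.8 = 430.2 N down at 0.871 m → arm 0.871 m, τ = 430.2 × 0.871 = 374.7 N·m clockwise.
Net moment of the loads = 2401 N·m clockwise.
The upward force F acts at the right end, arm 4.2 m, giving F × 4.2 counterclockwise.
For rotational equilibrium, F × 4.2 = 2401, so F = 2401 / 4.2 = 572 N.

F ≈ 572 N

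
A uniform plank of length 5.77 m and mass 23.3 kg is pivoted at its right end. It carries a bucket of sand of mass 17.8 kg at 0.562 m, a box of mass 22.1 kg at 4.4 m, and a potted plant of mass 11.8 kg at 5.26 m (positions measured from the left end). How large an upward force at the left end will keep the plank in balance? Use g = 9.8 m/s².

Sum moments about the right end (the unknown pivot reaction has zero arm there).
Beam weight: 23.3 × 9.8 = 228.3 N down at 2.885 m → arm 2.885 m, τ = 228.3 × 2.885 = 658.6 N·m counterclockwise.
Bucket of sand: 17.8 × 9.8 = 174.4 N down at 0.562 m → arm 5.208 m, τ = 174.4 × 5.208 = 908.3 N·m counterclockwise.
Box: 22.1 × 9.8 = 216.6 N down at 4.4 m → arm 1.37 m, τ = 216.6 × 1.37 = 296.7 N·m counterclockwise.
Potted plant: 11.8 × 9.8 = 115.6 N down at 5.26 m → arm 0.51 m, τ = 115.6 × 0.51 = 58.96 N·m counterclockwise.
Net moment of the loads = 1923 N·m counterclockwise.
The upward force F acts at the left end, arm 5.77 m, giving F × 5.77 clockwise.
Στ = 0 ⇒ F × 5.77 = 1923 ⇒ F = 1923 / 5.77 = 333 N.

F ≈ 333 N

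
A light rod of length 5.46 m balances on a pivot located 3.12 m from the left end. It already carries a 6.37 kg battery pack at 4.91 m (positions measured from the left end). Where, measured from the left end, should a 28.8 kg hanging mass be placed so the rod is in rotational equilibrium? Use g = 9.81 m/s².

About the pivot (at 3.12 m from the left end):
Battery pack: 6.37 × 9.81 = 62.49 N down at 4.91 m → arm 1.79 m, τ = 62.49 × 1.79 = 111.9 N·m clockwise.
Net moment of existing loads = 111.9 N·m clockwise.
The hanging mass weighs 28.8 × 9.81 = 282.5 N and must supply an equal counterclockwise moment, so its lever arm about the pivot is 111.9 / 282.5 = 0.396 m.
That puts it at 3.12 − 0.396 = 2.72 m from the left end.

x ≈ 2.72 m from the left end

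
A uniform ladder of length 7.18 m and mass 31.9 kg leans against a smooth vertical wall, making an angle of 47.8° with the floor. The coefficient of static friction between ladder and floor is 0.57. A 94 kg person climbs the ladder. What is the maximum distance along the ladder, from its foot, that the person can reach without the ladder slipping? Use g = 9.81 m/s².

d ≈ 4.83 m

Take moments about the foot of the ladder.
Ladder weight 31.9×9.81 = 312.9 N acts at 3.59 m along the ladder; its horizontal arm is 3.59·cos47.8° = 2.411 m → τ = 754.4 N·m clockwise.
Person weight 94×9.81 = 922.1 N at distance d → arm d·cos47.8° → τ = 922.1·d·0.6717 clockwise.
Wall normal N at the top has arm L sinθ = 5.319 m counterclockwise, so Στ = 0 gives N·5.319 = 754.4 + 619.4·d.
ΣFy = 0 ⇒ N_floor = 1235 N, so the maximum friction is μ_s·N_floor = 0.57×1235 = 703.9 N. ΣFx = 0 ⇒ N_wall = f, so at the slipping point N = 703.9 N.
Substituting: 703.9×5.319 = 754.4 + 619.4·d ⇒ d = (3744 − 754.4) / 619.4 = 4.83 m.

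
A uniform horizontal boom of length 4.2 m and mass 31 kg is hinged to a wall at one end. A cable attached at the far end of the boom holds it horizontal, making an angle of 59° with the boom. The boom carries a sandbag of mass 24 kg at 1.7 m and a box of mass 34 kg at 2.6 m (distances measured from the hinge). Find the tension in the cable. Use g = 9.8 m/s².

T ≈ 529 N

Sum moments about the hinge (the unknown hinge reaction has zero arm there).
Beam weight: 31 × 9.8 = 303.8 N down at 2.1 m → arm 2.1 m, τ = 303.8 × 2.1 = 638 N·m clockwise.
Sandbag: 24 × 9.8 = 235.2 N down at 1.7 m → arm 1.7 m, τ = 235.2 × 1.7 = 399.8 N·m clockwise.
Box: 34 × 9.8 = 333.2 N down at 2.6 m → arm 2.6 m, τ = 333.2 × 2.6 = 866.3 N·m clockwise.
Total clockwise load moment = 1904 N·m.
The cable tension T acts at 4.2 m; only its component perpendicular to the boom, T sinθ, produces torque. sin 59° = 0.8572.
Setting net torque to zero: T × 4.2 × 0.8572 = 1904 → T = 1904 / 3.6 = 529 N.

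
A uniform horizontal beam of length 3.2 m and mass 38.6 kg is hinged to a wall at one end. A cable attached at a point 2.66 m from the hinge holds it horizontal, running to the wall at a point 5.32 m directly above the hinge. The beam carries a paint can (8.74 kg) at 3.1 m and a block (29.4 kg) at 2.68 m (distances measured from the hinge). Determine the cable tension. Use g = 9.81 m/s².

About the hinge:
Beam weight: 38.6 × 9.81 = 378.7 N down at 1.6 m → arm 1.6 m, τ = 378.7 × 1.6 = 605.9 N·m clockwise.
Paint can: 8.74 × 9.81 = 85.74 N down at 3.1 m → arm 3.1 m, τ = 85.74 × 3.1 = 265.8 N·m clockwise.
Block: 29.4 × 9.81 = 288.4 N down at 2.68 m → arm 2.68 m, τ = 288.4 × 2.68 = 772.9 N·m clockwise.
Total clockwise load moment = 1645 N·m.
The cable tension T acts at 2.66 m; only its component perpendicular to the beam, T sinθ, produces torque. sinθ = h/√(h²+d²) = 5.32/√(5.32²+2.66²) = 0.8944.
Balancing moments: T × 2.66 × 0.8944 = 1645, giving T = 1645 / 2.379 = 691 N.

T ≈ 691 N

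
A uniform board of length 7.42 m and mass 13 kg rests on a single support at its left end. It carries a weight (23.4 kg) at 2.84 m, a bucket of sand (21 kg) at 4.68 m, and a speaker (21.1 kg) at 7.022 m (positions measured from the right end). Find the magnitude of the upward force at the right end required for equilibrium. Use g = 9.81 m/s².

About the left end:
Beam weight: 13 × 9.81 = 127.5 N down at 3.71 m → arm 3.71 m, τ = 127.5 × 3.71 = 473 N·m clockwise.
Weight: 23.4 × 9.81 = 229.6 N down at 2.84 m → arm 4.58 m, τ = 229.6 × 4.58 = 1052 N·m clockwise.
Bucket of sand: 21 × 9.81 = 206 N down at 4.68 m → arm 2.74 m, τ = 206 × 2.74 = 564.4 N·m clockwise.
Speaker: 21.1 × 9.81 = 207 N down at 7.022 m → arm 0.398 m, τ = 207 × 0.398 = 82.39 N·m clockwise.
Net moment of the loads = 2172 N·m clockwise.
The upward force F acts at the right end, arm 7.42 m, giving F × 7.42 counterclockwise.
For rotational equilibrium, F × 7.42 = 2172, so F = 2172 / 7.42 = 293 N.

F ≈ 293 N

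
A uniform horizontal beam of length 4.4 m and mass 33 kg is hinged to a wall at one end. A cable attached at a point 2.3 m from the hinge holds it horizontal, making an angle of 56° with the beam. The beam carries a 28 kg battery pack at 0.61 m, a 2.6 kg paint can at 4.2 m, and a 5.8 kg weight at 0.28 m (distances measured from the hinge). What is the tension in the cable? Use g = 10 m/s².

Take moments about the hinge.
Beam weight: 33 × 10 = 330 N down at 2.2 m → arm 2.2 m, τ = 330 × 2.2 = 726 N·m clockwise.
Battery pack: 28 × 10 = 280 N down at 0.61 m → arm 0.61 m, τ = 280 × 0.61 = 170.8 N·m clockwise.
Paint can: 2.6 × 10 = 26 N down at 4.2 m → arm 4.2 m, τ = 26 × 4.2 = 109.2 N·m clockwise.
Weight: 5.8 × 10 = 58 N down at 0.28 m → arm 0.28 m, τ = 58 × 0.28 = 16.24 N·m clockwise.
Total clockwise load moment = 1022 N·m.
The cable tension T acts at 2.3 m; only its component perpendicular to the beam, T sinθ, produces torque. sin 56° = 0.829.
Στ = 0 ⇒ T × 2.3 × 0.829 = 1022 ⇒ T = 1022 / 1.907 = 536 N.

T ≈ 536 N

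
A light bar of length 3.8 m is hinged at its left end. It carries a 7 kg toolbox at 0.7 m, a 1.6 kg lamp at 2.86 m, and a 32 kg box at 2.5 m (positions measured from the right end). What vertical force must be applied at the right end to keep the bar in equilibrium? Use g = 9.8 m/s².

About the left end:
Toolbox: 7 × 9.8 = 68.6 N down at 0.7 m → arm 3.1 m, τ = 68.6 × 3.1 = 212.7 N·m clockwise.
Lamp: 1.6 × 9.8 = 15.68 N down at 2.86 m → arm 0.94 m, τ = 15.68 × 0.94 = 14.74 N·m clockwise.
Box: 32 × 9.8 = 313.6 N down at 2.5 m → arm 1.3 m, τ = 313.6 × 1.3 = 407.7 N·m clockwise.
Net moment of the loads = 635.1 N·m clockwise.
The upward force F acts at the right end, arm 3.8 m, giving F × 3.8 counterclockwise.
Setting net torque to zero: F × 3.8 = 635.1 → F = 635.1 / 3.8 = 167 N.

F ≈ 167 N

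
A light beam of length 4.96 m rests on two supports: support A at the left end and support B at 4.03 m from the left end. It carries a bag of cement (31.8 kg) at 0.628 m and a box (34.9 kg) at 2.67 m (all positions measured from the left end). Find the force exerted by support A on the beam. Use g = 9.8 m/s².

R_A ≈ 378 N

About support B:
Bag of cement: 31.8 × 9.8 = 311.6 N down at 0.628 m → arm 3.402 m, τ = 311.6 × 3.402 = 1060 N·m counterclockwise.
Box: 34.9 × 9.8 = 342 N down at 2.67 m → arm 1.36 m, τ = 342 × 1.36 = 465.1 N·m counterclockwise.
Net load moment about support B = 1525 N·m counterclockwise.
Reaction R at support A is upward at 0 m, arm 4.03 m → moment R × 4.03 clockwise.
For rotational equilibrium, R × 4.03 = 1525, so R = 378 N.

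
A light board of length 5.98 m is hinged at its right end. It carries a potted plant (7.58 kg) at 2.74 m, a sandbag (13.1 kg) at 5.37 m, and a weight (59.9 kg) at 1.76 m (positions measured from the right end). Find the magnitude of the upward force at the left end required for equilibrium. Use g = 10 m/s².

Sum moments about the right end (the unknown pivot reaction has zero arm there).
Potted plant: 7.58 × 10 = 75.8 N down at 2.74 m → arm 2.74 m, τ = 75.8 × 2.74 = 207.7 N·m counterclockwise.
Sandbag: 13.1 × 10 = 131 N down at 5.37 m → arm 5.37 m, τ = 131 × 5.37 = 703.5 N·m counterclockwise.
Weight: 59.9 × 10 = 599 N down at 1.76 m → arm 1.76 m, τ = 599 × 1.76 = 1054 N·m counterclockwise.
Net moment of the loads = 1965 N·m counterclockwise.
The upward force F acts at the left end, arm 5.98 m, giving F × 5.98 clockwise.
Στ = 0 ⇒ F × 5.98 = 1965 ⇒ F = 1965 / 5.98 = 329 N.

F ≈ 329 N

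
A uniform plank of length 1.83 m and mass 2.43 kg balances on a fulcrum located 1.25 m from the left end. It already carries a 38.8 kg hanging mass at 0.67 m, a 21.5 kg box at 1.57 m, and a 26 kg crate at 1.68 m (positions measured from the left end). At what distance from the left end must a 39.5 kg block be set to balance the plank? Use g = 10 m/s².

x ≈ 1.38 m from the left end

Sum moments about the fulcrum (at 1.25 m from the left end) (the support reaction has zero arm there).
Beam weight: 2.43 × 10 = 24.3 N down at 0.915 m → arm 0.335 m, τ = 24.3 × 0.335 = 8.141 N·m counterclockwise.
Hanging mass: 38.8 × 10 = 388 N down at 0.67 m → arm 0.58 m, τ = 388 × 0.58 = 225 N·m counterclockwise.
Box: 21.5 × 10 = 215 N down at 1.57 m → arm 0.32 m, τ = 215 × 0.32 = 68.8 N·m clockwise.
Crate: 26 × 10 = 260 N down at 1.68 m → arm 0.43 m, τ = 260 × 0.43 = 111.8 N·m clockwise.
Net moment of existing loads = 52.54 N·m counterclockwise.
The block weighs 39.5 × 10 = 395 N and must supply an equal clockwise moment, so its lever arm about the fulcrum is 52.54 / 395 = 0.133 m.
That puts it at 1.25 + 0.133 = 1.38 m from the left end.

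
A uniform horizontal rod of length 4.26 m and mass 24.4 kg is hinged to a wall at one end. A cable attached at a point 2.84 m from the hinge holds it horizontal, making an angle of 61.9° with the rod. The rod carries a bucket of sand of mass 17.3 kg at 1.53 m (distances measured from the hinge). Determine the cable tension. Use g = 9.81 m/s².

T ≈ 307 N

Take moments about the hinge.
Beam weight: 24.4 × 9.81 = 239.4 N down at 2.13 m → arm 2.13 m, τ = 239.4 × 2.13 = 509.9 N·m clockwise.
Bucket of sand: 17.3 × 9.81 = 169.7 N down at 1.53 m → arm 1.53 m, τ = 169.7 × 1.53 = 259.6 N·m clockwise.
Total clockwise load moment = 769.5 N·m.
The cable tension T acts at 2.84 m; only its component perpendicular to the rod, T sinθ, produces torque. sin 61.9° = 0.8821.
Setting net torque to zero: T × 2.84 × 0.8821 = 769.5 → T = 769.5 / 2.505 = 307 N.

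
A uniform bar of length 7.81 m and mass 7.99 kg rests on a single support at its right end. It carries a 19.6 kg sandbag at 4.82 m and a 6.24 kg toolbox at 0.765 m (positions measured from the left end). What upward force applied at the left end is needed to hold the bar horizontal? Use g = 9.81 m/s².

Take moments about the right end.
Beam weight: 7.99 × 9.81 = 78.38 N down at 3.905 m → arm 3.905 m, τ = 78.38 × 3.905 = 306.1 N·m counterclockwise.
Sandbag: 19.6 × 9.81 = 192.3 N down at 4.82 m → arm 2.99 m, τ = 192.3 × 2.99 = 575 N·m counterclockwise.
Toolbox: 6.24 × 9.81 = 61.21 N down at 0.765 m → arm 7.045 m, τ = 61.21 × 7.045 = 431.2 N·m counterclockwise.
Net moment of the loads = 1312 N·m counterclockwise.
The upward force F acts at the left end, arm 7.81 m, giving F × 7.81 clockwise.
Balancing moments: F × 7.81 = 1312, giving F = 1312 / 7.81 = 168 N.

F ≈ 168 N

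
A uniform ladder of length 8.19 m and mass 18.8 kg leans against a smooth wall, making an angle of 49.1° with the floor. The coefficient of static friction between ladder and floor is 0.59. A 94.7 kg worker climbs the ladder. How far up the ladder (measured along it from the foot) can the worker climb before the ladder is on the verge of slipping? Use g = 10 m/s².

Choose the foot of the ladder as the axis so the floor normal and friction both act there and drop out.
Ladder weight 18.8×10 = 188 N acts at 4.095 m along the ladder; its horizontal arm is 4.095·cos49.1° = 2.681 m → τ = 504 N·m clockwise.
Worker weight 94.7×10 = 947 N at distance d → arm d·cos49.1° → τ = 947·d·0.6547 clockwise.
Wall normal N at the top has arm L sinθ = 6.19 m counterclockwise, so Στ = 0 gives N·6.19 = 504 + 620·d.
ΣFy = 0 ⇒ N_floor = 1135 N, so the maximum friction is μ_s·N_floor = 0.59×1135 = 669.6 N. ΣFx = 0 ⇒ N_wall = f, so at the slipping point N = 669.6 N.
Substituting: 669.6×6.19 = 504 + 620·d ⇒ d = (4145 − 504) / 620 = 5.87 m.

d ≈ 5.87 m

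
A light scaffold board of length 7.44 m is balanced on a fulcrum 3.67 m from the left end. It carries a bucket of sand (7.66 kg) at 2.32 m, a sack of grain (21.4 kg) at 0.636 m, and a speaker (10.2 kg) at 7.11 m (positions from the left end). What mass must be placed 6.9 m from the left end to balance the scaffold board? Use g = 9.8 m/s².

m ≈ 12.4 kg

Taking torques about the fulcrum (at 3.67 m from the left end):
Bucket of sand: 7.66 × 9.8 = 75.07 N down at 2.32 m → arm 1.35 m, τ = 75.07 × 1.35 = 101.3 N·m counterclockwise.
Sack of grain: 21.4 × 9.8 = 209.7 N down at 0.636 m → arm 3.034 m, τ = 209.7 × 3.034 = 636.2 N·m counterclockwise.
Speaker: 10.2 × 9.8 = 99.96 N down at 7.11 m → arm 3.44 m, τ = 99.96 × 3.44 = 343.9 N·m clockwise.
Net moment of known loads = 393.6 N·m counterclockwise.
An unknown mass m at 6.9 m has arm 3.23 m; its moment is m·g·3.23 clockwise.
Στ = 0 ⇒ m × 9.8 × 3.23 = 393.6 ⇒ m = 393.6 / (9.8 × 3.23) = 12.4 kg.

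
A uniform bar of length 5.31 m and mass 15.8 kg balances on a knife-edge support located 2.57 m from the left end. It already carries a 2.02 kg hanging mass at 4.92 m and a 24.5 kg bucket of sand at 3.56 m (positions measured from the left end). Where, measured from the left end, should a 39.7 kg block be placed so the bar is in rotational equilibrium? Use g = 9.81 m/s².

Taking torques about the knife-edge support (at 2.57 m from the left end):
Beam weight: 15.8 × 9.81 = 155 N down at 2.655 m → arm 0.085 m, τ = 155 × 0.085 = 13.18 N·m clockwise.
Hanging mass: 2.02 × 9.81 = 19.82 N down at 4.92 m → arm 2.35 m, τ = 19.82 × 2.35 = 46.58 N·m clockwise.
Bucket of sand: 24.5 × 9.81 = 240.3 N down at 3.56 m → arm 0.99 m, τ = 240.3 × 0.99 = 237.9 N·m clockwise.
Net moment of existing loads = 297.7 N·m clockwise.
The block weighs 39.7 × 9.81 = 389.5 N and must supply an equal counterclockwise moment, so its lever arm about the knife-edge support is 297.7 / 389.5 = 0.764 m.
That puts it at 2.57 − 0.764 = 1.81 m from the left end.

x ≈ 1.81 m from the left end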